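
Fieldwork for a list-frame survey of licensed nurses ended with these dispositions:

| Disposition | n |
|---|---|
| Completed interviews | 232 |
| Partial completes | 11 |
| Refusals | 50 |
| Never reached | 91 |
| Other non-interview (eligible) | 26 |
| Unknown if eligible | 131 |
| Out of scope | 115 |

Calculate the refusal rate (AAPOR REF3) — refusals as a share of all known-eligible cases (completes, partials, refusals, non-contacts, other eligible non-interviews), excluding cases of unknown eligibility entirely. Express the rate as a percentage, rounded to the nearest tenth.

Top → 50
Base → 232 + 11 + 50 + 91 + 26 = 410
REF3 = 50 / 410 = 0.1220

12.2%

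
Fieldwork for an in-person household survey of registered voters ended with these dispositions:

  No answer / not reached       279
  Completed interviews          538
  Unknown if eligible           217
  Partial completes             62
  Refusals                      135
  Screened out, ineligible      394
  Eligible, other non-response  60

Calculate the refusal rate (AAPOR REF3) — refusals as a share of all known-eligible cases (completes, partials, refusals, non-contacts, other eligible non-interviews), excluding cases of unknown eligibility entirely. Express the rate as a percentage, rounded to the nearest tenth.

Top → 135
Denominator → 538 + 62 + 135 + 279 + 60 = 1074
REF3 = 135 / 1074 = 0.1257

12.6%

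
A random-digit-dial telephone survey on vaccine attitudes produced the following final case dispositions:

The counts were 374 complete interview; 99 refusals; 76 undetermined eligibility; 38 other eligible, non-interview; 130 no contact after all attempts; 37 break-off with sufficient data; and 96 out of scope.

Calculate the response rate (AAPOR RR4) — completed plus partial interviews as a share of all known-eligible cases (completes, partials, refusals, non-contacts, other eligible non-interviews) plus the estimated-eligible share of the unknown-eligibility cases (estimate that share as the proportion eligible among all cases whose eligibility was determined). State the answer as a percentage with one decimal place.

Num → 374 + 37 = 411
Eligible (known) → 374 + 37 + 99 + 130 + 38 = 678
e = 678 / (678 + 96) = 678 / 774 = 0.8760
Eligible share of unknowns → 0.8760 × 76 = 66.58
Denom → 678 + 66.58 = 744.58
RR4 = 411 / 744.58 = 0.5520

55.2%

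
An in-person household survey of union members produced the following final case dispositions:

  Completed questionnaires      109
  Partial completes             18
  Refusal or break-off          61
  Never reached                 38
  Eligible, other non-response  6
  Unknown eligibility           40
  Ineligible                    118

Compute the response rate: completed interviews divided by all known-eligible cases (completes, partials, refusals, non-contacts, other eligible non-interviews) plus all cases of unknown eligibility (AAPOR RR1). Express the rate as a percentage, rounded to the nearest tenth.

40.1%

Top → 109
Denominator → 109 + 18 + 61 + 38 + 6 + 40 = 272
RR1 = 109 / 272 = 0.4007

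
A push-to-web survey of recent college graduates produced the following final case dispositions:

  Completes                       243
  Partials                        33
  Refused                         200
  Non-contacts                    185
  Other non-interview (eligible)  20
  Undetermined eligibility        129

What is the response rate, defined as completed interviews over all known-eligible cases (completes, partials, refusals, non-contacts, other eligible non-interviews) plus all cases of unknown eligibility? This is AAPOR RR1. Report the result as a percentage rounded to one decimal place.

Numerator = 243
Denom = 243 + 33 + 200 + 185 + 20 + 129 = 810
RR1 = 243 / 810 = 0.3000

30.0%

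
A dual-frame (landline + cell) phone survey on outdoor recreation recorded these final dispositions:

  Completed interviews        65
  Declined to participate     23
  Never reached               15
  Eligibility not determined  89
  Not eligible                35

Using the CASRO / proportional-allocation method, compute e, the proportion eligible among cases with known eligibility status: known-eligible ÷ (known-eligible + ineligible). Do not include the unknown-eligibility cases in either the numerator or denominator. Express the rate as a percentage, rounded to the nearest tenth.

74.6%

Known eligible → 65 + 23 + 15 = 103
e = 103 / (103 + 35) = 103 / 138 = 0.7464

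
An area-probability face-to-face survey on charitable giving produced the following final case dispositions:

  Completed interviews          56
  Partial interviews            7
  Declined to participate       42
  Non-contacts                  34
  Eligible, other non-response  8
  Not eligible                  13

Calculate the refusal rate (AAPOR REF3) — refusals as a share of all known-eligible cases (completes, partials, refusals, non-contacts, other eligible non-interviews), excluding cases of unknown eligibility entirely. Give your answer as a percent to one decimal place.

Numerator → 42
Denom → 56 + 7 + 42 + 34 + 8 = 147
REF3 = 42 / 147 = 0.2857

28.6%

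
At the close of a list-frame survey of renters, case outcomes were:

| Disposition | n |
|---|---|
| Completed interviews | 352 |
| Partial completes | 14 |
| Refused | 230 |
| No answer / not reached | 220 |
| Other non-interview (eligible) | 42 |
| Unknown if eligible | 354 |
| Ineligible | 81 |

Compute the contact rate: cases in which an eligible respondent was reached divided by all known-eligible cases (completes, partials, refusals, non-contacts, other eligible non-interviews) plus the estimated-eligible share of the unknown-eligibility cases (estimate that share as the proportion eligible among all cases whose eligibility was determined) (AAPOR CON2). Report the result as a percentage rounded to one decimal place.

Top → 352 + 14 + 230 + 42 = 638
Determined eligible → 352 + 14 + 230 + 220 + 42 = 858
e = 858 / (858 + 81) = 858 / 939 = 0.9137
Eligible share of unknowns → 0.9137 × 354 = 323.45
Denom → 858 + 323.45 = 1181.45
CON2 = 638 / 1181.45 = 0.5400

54.0%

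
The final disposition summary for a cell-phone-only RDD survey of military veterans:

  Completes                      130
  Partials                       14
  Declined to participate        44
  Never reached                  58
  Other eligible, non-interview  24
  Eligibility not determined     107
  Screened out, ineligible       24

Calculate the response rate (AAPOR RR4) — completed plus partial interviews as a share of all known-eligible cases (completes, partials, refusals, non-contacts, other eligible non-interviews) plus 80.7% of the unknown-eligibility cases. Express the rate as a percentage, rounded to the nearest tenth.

Num = 130 + 14 = 144
Determined eligible = 130 + 14 + 44 + 58 + 24 = 270
Eligible share of unknowns = 0.8070 × 107 = 86.35
Denom = 270 + 86.35 = 356.35
RR4 = 144 / 356.35 = 0.4041

40.4%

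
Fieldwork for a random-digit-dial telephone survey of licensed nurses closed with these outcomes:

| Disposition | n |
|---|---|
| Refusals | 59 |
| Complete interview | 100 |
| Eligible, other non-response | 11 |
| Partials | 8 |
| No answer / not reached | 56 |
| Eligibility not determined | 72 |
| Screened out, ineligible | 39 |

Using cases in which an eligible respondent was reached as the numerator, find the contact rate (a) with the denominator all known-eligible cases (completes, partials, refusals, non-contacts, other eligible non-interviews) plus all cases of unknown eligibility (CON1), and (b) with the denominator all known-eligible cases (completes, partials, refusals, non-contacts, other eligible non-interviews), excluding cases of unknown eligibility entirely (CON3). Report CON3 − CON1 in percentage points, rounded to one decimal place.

17.9

Top: 100 + 8 + 59 + 11 = 178
Base: 100 + 8 + 59 + 56 + 11 + 72 = 306
CON1 = 178 / 306 = 0.5817
Base: 100 + 8 + 59 + 56 + 11 = 234
CON3 = 178 / 234 = 0.7607
Difference = 76.07 − 58.17 = 17.90 percentage points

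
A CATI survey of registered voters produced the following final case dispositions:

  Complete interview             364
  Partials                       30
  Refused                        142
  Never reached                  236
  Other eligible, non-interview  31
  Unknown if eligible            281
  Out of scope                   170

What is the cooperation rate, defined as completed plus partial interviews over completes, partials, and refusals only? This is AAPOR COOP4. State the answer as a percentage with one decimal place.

Top: 364 + 30 = 394
Denominator: 364 + 30 + 142 = 536
COOP4 = 394 / 536 = 0.7351

73.5%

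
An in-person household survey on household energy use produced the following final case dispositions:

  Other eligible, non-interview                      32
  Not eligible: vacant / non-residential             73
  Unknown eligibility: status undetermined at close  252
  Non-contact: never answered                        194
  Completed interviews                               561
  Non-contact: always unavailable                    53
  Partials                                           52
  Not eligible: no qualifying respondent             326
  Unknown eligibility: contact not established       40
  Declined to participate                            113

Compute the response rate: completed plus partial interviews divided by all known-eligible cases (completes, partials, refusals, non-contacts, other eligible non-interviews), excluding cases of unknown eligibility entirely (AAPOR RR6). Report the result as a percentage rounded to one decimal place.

61.0%

Non-contacts = 194 + 53 = 247
Unknown eligibility = 40 + 252 = 292
Screened out, ineligible = 326 + 73 = 399
Num = 561 + 52 = 613
Denom = 561 + 52 + 113 + 247 + 32 = 1005
RR6 = 613 / 1005 = 0.6100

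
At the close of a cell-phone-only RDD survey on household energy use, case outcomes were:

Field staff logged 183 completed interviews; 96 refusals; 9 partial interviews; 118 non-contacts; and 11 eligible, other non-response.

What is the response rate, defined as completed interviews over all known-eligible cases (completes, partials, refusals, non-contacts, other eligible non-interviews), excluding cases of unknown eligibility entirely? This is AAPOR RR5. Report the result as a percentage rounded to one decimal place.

Num = 183
Base = 183 + 9 + 96 + 118 + 11 = 417
RR5 = 183 / 417 = 0.4388

43.9%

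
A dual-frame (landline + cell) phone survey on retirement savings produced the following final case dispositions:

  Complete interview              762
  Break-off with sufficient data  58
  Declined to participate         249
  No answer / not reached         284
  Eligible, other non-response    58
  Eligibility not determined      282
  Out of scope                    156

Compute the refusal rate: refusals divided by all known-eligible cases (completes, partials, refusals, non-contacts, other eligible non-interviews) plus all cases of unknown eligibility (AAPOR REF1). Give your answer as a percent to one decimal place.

14.7%

Top: 249
Denom: 762 + 58 + 249 + 284 + 58 + 282 = 1693
REF1 = 249 / 1693 = 0.1471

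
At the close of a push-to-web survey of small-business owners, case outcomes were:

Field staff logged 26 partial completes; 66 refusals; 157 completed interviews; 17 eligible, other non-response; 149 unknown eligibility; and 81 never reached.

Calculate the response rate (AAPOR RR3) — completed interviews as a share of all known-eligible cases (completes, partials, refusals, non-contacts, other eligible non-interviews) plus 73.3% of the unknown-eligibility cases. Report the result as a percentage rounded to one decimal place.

Top: 157
Known eligible: 157 + 26 + 66 + 81 + 17 = 347
Estimated eligible among unknowns: 0.7330 × 149 = 109.22
Denom: 347 + 109.22 = 456.22
RR3 = 157 / 456.22 = 0.3441

34.4%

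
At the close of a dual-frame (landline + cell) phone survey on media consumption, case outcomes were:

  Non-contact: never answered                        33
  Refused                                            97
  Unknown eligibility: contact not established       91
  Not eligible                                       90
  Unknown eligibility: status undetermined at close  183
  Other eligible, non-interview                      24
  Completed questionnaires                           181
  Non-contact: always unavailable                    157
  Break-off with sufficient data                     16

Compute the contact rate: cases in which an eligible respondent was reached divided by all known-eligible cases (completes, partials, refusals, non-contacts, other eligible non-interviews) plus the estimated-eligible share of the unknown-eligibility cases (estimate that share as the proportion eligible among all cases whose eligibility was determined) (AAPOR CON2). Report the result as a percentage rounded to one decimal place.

42.9%

Never reached = 33 + 157 = 190
Unknown if eligible = 91 + 183 = 274
Top = 181 + 16 + 97 + 24 = 318
Determined eligible = 181 + 16 + 97 + 190 + 24 = 508
e = 508 / (508 + 90) = 508 / 598 = 0.8495
Estimated eligible among unknowns = 0.8495 × 274 = 232.76
Denominator = 508 + 232.76 = 740.76
CON2 = 318 / 740.76 = 0.4293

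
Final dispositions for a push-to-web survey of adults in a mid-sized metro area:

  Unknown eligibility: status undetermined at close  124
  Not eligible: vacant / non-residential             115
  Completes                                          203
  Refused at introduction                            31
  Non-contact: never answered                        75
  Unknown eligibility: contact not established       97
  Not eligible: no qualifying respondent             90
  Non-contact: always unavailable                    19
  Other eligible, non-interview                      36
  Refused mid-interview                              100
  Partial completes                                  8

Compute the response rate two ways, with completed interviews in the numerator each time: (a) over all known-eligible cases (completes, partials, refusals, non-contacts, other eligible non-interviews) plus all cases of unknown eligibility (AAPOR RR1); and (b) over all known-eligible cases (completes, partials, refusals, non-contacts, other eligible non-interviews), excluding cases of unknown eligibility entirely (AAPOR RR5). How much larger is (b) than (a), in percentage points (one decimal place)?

Refusal or break-off = 31 + 100 = 131
Never reached = 75 + 19 = 94
Eligibility not determined = 97 + 124 = 221
Out of scope = 90 + 115 = 205
Top = 203
Denominator = 203 + 8 + 131 + 94 + 36 + 221 = 693
RR1 = 203 / 693 = 0.2929
Denominator = 203 + 8 + 131 + 94 + 36 = 472
RR5 = 203 / 472 = 0.4301
Difference = 43.01 − 29.29 = 13.72 percentage points

13.7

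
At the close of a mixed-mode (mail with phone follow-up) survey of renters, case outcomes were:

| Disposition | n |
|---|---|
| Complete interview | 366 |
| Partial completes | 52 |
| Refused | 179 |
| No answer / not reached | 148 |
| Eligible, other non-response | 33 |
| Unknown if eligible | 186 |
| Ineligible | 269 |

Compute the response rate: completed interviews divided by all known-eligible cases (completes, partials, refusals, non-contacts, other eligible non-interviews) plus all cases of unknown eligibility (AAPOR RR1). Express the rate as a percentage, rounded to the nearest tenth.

Num → 366
Denom → 366 + 52 + 179 + 148 + 33 + 186 = 964
RR1 = 366 / 964 = 0.3797

38.0%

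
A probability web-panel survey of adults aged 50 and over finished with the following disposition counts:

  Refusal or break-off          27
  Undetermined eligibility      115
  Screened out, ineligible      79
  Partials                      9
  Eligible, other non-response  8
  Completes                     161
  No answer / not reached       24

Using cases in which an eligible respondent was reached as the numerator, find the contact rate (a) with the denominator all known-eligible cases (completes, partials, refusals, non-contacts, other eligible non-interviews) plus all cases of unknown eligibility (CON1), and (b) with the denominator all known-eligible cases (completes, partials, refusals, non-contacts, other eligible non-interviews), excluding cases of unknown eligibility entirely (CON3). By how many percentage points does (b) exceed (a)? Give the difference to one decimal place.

29.9

Numerator → 161 + 9 + 27 + 8 = 205
Denom → 161 + 9 + 27 + 24 + 8 + 115 = 344
CON1 = 205 / 344 = 0.5959
Denom → 161 + 9 + 27 + 24 + 8 = 229
CON3 = 205 / 229 = 0.8952
Difference = 89.52 − 59.59 = 29.93 percentage points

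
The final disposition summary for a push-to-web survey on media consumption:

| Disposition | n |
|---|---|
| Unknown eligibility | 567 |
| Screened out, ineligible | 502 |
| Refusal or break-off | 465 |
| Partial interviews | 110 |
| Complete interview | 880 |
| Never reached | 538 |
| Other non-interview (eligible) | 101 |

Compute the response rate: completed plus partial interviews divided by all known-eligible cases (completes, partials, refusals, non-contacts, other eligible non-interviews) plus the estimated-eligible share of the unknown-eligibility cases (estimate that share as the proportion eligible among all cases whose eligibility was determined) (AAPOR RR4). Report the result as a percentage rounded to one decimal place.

38.8%

Num → 880 + 110 = 990
Known eligible → 880 + 110 + 465 + 538 + 101 = 2094
e = 2094 / (2094 + 502) = 2094 / 2596 = 0.8066
Estimated eligible among unknowns → 0.8066 × 567 = 457.34
Base → 2094 + 457.34 = 2551.34
RR4 = 990 / 2551.34 = 0.3880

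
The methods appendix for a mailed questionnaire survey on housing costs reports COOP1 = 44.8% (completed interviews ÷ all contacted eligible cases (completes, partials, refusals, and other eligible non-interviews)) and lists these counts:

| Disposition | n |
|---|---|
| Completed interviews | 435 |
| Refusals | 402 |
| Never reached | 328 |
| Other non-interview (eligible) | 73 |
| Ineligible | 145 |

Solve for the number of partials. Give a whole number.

COOP1 = 435 / D = 0.448
D = 435 / 0.448 = 971.0
Remaining denominator categories sum to 910
partials = 971.0 − 910 ≈ 61

61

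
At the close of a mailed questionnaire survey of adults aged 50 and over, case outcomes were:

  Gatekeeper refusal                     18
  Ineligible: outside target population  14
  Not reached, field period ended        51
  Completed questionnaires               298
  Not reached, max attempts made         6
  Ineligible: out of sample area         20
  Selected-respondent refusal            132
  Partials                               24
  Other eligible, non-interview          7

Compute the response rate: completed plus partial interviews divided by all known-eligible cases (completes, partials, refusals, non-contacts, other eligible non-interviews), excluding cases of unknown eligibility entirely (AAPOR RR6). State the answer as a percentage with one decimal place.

Declined to participate = 18 + 132 = 150
No answer / not reached = 51 + 6 = 57
Not eligible = 14 + 20 = 34
Numerator → 298 + 24 = 322
Base → 298 + 24 + 150 + 57 + 7 = 536
RR6 = 322 / 536 = 0.6007

60.1%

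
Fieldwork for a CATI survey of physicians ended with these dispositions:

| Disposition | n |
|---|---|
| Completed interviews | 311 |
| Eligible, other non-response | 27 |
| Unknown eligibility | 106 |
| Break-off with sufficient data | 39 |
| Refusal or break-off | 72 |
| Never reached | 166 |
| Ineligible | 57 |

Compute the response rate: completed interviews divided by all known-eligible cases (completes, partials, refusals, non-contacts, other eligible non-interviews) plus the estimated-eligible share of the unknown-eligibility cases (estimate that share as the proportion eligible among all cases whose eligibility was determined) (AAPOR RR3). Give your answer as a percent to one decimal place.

Num = 311
Determined eligible = 311 + 39 + 72 + 166 + 27 = 615
e = 615 / (615 + 57) = 615 / 672 = 0.9152
Eligible share of unknowns = 0.9152 × 106 = 97.01
Base = 615 + 97.01 = 712.01
RR3 = 311 / 712.01 = 0.4368

43.7%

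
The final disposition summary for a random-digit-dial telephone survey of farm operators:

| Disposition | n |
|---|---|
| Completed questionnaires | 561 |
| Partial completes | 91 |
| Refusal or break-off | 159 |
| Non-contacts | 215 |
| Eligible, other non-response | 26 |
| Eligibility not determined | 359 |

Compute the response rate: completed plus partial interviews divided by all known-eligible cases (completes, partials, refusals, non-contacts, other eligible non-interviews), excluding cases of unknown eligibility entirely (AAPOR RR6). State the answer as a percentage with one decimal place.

Numerator = 561 + 91 = 652
Base = 561 + 91 + 159 + 215 + 26 = 1052
RR6 = 652 / 1052 = 0.6198

62.0%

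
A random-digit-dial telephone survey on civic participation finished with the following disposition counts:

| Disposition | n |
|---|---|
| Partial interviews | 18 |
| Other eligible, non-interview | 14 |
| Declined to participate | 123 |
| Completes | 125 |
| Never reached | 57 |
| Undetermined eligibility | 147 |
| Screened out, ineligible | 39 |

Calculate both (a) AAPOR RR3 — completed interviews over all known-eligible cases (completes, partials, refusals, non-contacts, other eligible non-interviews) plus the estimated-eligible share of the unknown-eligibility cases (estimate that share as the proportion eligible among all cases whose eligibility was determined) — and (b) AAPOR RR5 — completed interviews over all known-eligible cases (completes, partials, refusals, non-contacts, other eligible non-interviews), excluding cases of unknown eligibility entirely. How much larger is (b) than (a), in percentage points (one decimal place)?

Num → 125
Eligible (known) → 125 + 18 + 123 + 57 + 14 = 337
e = 337 / (337 + 39) = 337 / 376 = 0.8963
e × U → 0.8963 × 147 = 131.76
Denominator → 337 + 131.76 = 468.76
RR3 = 125 / 468.76 = 0.2667
Denominator → 125 + 18 + 123 + 57 + 14 = 337
RR5 = 125 / 337 = 0.3709
Difference = 37.09 − 26.67 = 10.42 percentage points

10.4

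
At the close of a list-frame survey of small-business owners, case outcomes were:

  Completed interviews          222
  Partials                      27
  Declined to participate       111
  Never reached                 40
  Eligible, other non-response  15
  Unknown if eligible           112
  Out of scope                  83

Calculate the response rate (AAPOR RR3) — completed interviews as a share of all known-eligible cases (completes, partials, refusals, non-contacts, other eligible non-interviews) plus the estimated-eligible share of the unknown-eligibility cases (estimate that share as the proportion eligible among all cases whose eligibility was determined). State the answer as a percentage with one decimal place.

43.7%

Num → 222
Determined eligible → 222 + 27 + 111 + 40 + 15 = 415
e = 415 / (415 + 83) = 415 / 498 = 0.8333
Estimated eligible among unknowns → 0.8333 × 112 = 93.33
Denom → 415 + 93.33 = 508.33
RR3 = 222 / 508.33 = 0.4367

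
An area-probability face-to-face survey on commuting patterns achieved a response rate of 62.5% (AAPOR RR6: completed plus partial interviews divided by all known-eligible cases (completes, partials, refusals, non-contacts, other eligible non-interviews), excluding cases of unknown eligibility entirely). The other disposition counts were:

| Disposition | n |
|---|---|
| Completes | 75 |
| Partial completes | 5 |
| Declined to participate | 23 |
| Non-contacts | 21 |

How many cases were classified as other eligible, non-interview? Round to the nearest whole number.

4

Numerator → 75 + 5 = 80
RR6 = 80 / D = 0.625
D = 80 / 0.625 = 128.0
Rest of base = 124
other eligible, non-interview = 128.0 − 124 ≈ 4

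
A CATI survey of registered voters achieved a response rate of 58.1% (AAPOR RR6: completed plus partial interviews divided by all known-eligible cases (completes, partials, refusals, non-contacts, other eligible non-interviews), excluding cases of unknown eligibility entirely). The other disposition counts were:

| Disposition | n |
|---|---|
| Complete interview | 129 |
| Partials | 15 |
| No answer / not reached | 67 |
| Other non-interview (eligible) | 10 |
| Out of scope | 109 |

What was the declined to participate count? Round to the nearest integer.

27

Top → 129 + 15 = 144
RR6 = 144 / D = 0.581
D = 144 / 0.581 = 247.8
Other denominator terms total 221
declined to participate = 247.8 − 221 ≈ 27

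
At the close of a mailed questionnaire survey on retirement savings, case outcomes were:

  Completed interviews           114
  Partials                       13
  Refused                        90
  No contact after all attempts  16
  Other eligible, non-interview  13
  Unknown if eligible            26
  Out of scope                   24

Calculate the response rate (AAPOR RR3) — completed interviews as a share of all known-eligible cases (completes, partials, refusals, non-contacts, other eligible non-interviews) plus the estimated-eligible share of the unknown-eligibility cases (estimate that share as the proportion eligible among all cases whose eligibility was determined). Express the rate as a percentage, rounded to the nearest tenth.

42.3%

Numerator: 114
Determined eligible: 114 + 13 + 90 + 16 + 13 = 246
e = 246 / (246 + 24) = 246 / 270 = 0.9111
Estimated eligible among unknowns: 0.9111 × 26 = 23.69
Base: 246 + 23.69 = 269.69
RR3 = 114 / 269.69 = 0.4227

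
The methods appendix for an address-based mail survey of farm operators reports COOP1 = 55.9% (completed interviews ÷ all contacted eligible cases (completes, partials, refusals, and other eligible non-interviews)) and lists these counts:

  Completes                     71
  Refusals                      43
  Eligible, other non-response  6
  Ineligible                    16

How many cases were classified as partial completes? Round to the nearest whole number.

7

COOP1 = 71 / D = 0.559
D = 71 / 0.559 = 127.0
Rest of base = 120
partial completes = 127.0 − 120 ≈ 7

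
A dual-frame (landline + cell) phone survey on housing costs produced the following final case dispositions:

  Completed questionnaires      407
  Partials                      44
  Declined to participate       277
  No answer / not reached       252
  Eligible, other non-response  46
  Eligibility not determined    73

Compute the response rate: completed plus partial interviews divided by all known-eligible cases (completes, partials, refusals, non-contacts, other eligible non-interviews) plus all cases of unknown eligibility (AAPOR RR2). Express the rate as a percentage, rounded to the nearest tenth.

Top → 407 + 44 = 451
Denom → 407 + 44 + 277 + 252 + 46 + 73 = 1099
RR2 = 451 / 1099 = 0.4104

41.0%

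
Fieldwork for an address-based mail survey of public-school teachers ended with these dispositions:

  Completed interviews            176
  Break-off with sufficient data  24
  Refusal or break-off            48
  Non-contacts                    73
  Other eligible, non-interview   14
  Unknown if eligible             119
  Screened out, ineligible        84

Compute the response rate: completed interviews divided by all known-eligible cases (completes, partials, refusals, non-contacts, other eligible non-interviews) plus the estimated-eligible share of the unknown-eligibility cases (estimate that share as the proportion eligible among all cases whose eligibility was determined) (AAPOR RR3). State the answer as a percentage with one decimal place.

40.9%

Num → 176
Eligible (known) → 176 + 24 + 48 + 73 + 14 = 335
e = 335 / (335 + 84) = 335 / 419 = 0.7995
e × U → 0.7995 × 119 = 95.14
Base → 335 + 95.14 = 430.14
RR3 = 176 / 430.14 = 0.4092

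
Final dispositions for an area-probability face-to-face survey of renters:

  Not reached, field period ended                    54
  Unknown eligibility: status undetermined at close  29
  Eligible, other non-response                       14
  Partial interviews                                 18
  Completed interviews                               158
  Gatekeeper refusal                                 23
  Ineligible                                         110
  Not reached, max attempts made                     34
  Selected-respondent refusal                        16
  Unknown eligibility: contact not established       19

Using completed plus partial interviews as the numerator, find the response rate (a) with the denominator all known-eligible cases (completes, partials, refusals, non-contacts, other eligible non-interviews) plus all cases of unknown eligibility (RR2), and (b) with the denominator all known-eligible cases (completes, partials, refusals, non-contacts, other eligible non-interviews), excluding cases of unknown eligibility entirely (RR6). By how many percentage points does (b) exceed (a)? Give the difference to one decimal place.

Refusals = 23 + 16 = 39
Non-contacts = 54 + 34 = 88
Eligibility not determined = 19 + 29 = 48
Top → 158 + 18 = 176
Base → 158 + 18 + 39 + 88 + 14 + 48 = 365
RR2 = 176 / 365 = 0.4822
Base → 158 + 18 + 39 + 88 + 14 = 317
RR6 = 176 / 317 = 0.5552
Difference = 55.52 − 48.22 = 7.30 percentage points

7.3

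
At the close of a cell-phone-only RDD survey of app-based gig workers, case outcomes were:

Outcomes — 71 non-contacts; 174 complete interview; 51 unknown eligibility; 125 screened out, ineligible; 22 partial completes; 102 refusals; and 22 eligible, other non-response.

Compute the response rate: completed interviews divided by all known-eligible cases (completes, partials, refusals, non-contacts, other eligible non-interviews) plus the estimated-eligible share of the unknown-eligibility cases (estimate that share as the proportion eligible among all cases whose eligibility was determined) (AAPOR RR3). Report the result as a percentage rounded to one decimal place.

40.5%

Numerator = 174
Determined eligible = 174 + 22 + 102 + 71 + 22 = 391
e = 391 / (391 + 125) = 391 / 516 = 0.7578
Estimated eligible among unknowns = 0.7578 × 51 = 38.65
Denominator = 391 + 38.65 = 429.65
RR3 = 174 / 429.65 = 0.4050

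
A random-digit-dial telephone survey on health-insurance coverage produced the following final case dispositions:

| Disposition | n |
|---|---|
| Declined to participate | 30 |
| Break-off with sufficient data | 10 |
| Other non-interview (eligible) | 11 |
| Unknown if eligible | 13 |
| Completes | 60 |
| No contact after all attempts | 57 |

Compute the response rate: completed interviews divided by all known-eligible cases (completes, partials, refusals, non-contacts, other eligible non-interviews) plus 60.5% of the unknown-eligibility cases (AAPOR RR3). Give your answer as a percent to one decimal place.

34.1%

Numerator: 60
Known eligible: 60 + 10 + 30 + 57 + 11 = 168
Eligible share of unknowns: 0.6050 × 13 = 7.87
Denominator: 168 + 7.87 = 175.87
RR3 = 60 / 175.87 = 0.3412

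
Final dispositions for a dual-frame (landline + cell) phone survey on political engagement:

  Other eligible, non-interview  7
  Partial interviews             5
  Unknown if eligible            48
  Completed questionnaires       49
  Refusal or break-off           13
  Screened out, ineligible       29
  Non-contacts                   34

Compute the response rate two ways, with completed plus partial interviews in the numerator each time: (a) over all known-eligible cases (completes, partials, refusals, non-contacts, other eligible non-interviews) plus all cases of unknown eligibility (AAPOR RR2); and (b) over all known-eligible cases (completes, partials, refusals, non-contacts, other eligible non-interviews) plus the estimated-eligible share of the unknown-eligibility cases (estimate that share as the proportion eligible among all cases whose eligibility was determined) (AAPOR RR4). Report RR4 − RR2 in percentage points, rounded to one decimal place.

Num: 49 + 5 = 54
Base: 49 + 5 + 13 + 34 + 7 + 48 = 156
RR2 = 54 / 156 = 0.3462
Eligible (known): 49 + 5 + 13 + 34 + 7 = 108
e = 108 / (108 + 29) = 108 / 137 = 0.7883
Eligible share of unknowns: 0.7883 × 48 = 37.84
Base: 108 + 37.84 = 145.84
RR4 = 54 / 145.84 = 0.3703
Difference = 37.03 − 34.62 = 2.41 percentage points

2.4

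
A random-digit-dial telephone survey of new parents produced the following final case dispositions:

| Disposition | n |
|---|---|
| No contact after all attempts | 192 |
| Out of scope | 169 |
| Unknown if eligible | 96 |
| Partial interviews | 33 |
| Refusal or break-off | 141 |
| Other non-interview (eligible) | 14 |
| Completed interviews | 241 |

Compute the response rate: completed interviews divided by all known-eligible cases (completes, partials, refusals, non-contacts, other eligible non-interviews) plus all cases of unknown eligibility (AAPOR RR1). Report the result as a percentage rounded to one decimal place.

33.6%

Numerator = 241
Base = 241 + 33 + 141 + 192 + 14 + 96 = 717
RR1 = 241 / 717 = 0.3361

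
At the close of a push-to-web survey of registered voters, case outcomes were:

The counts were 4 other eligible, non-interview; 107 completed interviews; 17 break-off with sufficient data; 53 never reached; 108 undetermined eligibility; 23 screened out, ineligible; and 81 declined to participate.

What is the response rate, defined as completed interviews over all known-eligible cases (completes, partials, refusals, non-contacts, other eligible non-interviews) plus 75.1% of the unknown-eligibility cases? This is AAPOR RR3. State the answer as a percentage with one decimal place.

Numerator = 107
Determined eligible = 107 + 17 + 81 + 53 + 4 = 262
Eligible share of unknowns = 0.7510 × 108 = 81.11
Base = 262 + 81.11 = 343.11
RR3 = 107 / 343.11 = 0.3119

31.2%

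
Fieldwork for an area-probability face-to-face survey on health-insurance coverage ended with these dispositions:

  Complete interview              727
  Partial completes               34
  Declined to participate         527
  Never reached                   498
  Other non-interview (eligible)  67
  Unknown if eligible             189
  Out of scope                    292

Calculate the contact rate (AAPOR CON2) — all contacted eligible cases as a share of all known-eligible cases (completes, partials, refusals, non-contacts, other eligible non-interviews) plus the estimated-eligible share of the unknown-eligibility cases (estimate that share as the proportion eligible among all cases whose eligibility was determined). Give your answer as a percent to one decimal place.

Numerator = 727 + 34 + 527 + 67 = 1355
Known eligible = 727 + 34 + 527 + 498 + 67 = 1853
e = 1853 / (1853 + 292) = 1853 / 2145 = 0.8639
Eligible share of unknowns = 0.8639 × 189 = 163.28
Denom = 1853 + 163.28 = 2016.28
CON2 = 1355 / 2016.28 = 0.6720

67.2%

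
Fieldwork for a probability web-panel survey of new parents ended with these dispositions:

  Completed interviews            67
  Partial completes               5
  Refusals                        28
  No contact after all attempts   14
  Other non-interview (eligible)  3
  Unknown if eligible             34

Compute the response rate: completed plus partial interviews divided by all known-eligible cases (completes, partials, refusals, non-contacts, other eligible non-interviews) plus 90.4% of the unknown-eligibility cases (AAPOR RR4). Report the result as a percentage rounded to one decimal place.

Top: 67 + 5 = 72
Known eligible: 67 + 5 + 28 + 14 + 3 = 117
e × U: 0.9040 × 34 = 30.74
Base: 117 + 30.74 = 147.74
RR4 = 72 / 147.74 = 0.4873

48.7%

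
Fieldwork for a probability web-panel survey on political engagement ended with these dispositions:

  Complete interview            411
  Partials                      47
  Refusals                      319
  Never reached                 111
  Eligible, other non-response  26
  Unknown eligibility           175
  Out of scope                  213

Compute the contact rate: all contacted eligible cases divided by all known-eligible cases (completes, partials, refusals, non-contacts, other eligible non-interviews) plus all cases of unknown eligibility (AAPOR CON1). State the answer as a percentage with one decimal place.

Numerator = 411 + 47 + 319 + 26 = 803
Denominator = 411 + 47 + 319 + 111 + 26 + 175 = 1089
CON1 = 803 / 1089 = 0.7374

73.7%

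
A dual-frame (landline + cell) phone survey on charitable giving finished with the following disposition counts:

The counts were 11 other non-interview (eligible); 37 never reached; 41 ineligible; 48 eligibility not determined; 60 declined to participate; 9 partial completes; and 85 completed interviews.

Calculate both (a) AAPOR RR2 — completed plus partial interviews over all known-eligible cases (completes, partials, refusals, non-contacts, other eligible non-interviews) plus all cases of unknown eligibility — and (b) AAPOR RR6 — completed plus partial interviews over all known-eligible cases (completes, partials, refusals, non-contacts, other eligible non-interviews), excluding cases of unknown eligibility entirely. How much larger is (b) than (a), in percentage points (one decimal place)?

Numerator → 85 + 9 = 94
Base → 85 + 9 + 60 + 37 + 11 + 48 = 250
RR2 = 94 / 250 = 0.3760
Base → 85 + 9 + 60 + 37 + 11 = 202
RR6 = 94 / 202 = 0.4653
Difference = 46.53 − 37.60 = 8.93 percentage points

8.9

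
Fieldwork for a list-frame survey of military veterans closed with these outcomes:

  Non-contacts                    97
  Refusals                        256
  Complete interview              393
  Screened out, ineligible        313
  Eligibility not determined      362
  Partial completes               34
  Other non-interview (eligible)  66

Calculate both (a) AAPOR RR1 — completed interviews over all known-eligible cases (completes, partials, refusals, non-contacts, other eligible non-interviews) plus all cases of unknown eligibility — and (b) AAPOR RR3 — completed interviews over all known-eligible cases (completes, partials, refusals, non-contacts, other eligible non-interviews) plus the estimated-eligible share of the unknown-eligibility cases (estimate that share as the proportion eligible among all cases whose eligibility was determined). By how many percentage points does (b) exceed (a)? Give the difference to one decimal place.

2.9

Num = 393
Base = 393 + 34 + 256 + 97 + 66 + 362 = 1208
RR1 = 393 / 1208 = 0.3253
Eligible (known) = 393 + 34 + 256 + 97 + 66 = 846
e = 846 / (846 + 313) = 846 / 1159 = 0.7299
Estimated eligible among unknowns = 0.7299 × 362 = 264.22
Base = 846 + 264.22 = 1110.22
RR3 = 393 / 1110.22 = 0.3540
Difference = 35.40 − 32.53 = 2.87 percentage points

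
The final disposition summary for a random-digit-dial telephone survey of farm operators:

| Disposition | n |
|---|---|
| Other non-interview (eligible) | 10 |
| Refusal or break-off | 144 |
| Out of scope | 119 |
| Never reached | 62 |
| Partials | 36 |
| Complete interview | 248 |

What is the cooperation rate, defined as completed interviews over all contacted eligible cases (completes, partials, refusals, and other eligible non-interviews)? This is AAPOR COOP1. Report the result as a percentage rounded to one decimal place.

56.6%

Top: 248
Base: 248 + 36 + 144 + 10 = 438
COOP1 = 248 / 438 = 0.5662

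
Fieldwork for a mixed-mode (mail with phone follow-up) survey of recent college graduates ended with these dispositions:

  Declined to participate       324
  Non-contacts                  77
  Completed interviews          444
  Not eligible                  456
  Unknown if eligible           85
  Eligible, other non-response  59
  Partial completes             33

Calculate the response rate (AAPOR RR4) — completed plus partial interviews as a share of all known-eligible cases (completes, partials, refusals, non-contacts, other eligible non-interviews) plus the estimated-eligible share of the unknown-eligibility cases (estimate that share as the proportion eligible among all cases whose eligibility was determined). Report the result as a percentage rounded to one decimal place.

48.0%

Num = 444 + 33 = 477
Known eligible = 444 + 33 + 324 + 77 + 59 = 937
e = 937 / (937 + 456) = 937 / 1393 = 0.6726
Estimated eligible among unknowns = 0.6726 × 85 = 57.17
Denom = 937 + 57.17 = 994.17
RR4 = 477 / 994.17 = 0.4798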